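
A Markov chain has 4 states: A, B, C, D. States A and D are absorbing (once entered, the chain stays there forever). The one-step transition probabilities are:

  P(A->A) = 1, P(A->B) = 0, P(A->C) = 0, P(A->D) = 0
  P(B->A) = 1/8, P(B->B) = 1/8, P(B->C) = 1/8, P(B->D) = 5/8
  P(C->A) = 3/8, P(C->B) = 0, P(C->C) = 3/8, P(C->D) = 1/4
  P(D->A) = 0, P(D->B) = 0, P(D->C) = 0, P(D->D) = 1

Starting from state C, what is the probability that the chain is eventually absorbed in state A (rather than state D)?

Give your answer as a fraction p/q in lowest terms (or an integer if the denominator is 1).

Let a_i = P(absorbed in A | start in state i).
Boundary conditions: a_A = 1, a_D = 0.
For each transient state i, a_i = sum_j P(i->j) * a_j:
  a_B = 1/8*a_A + 1/8*a_B + 1/8*a_C + 5/8*a_D
  a_C = 3/8*a_A + 0*a_B + 3/8*a_C + 1/4*a_D

Substituting a_A = 1 and a_D = 0, rearrange to (I - Q) a = r where r[i] = P(i -> A):
  [7/8, -1/8] . (a_B, a_C) = 1/8
  [0, 5/8] . (a_B, a_C) = 3/8

Solving yields:
  a_B = 8/35
  a_C = 3/5

Starting state is C, so the absorption probability is a_C = 3/5.

Answer: 3/5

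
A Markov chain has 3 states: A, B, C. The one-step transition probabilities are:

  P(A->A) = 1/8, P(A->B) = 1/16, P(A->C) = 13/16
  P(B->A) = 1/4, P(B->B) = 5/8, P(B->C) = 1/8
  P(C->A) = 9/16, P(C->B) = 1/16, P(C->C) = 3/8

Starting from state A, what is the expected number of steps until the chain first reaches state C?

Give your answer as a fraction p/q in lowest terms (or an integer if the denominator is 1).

Let h_i = expected steps to first reach C from state i.
Boundary: h_C = 0.
First-step equations for the other states:
  h_A = 1 + 1/8*h_A + 1/16*h_B + 13/16*h_C
  h_B = 1 + 1/4*h_A + 5/8*h_B + 1/8*h_C

Substituting h_C = 0 and rearranging gives the linear system (I - Q) h = 1:
  [7/8, -1/16] . (h_A, h_B) = 1
  [-1/4, 3/8] . (h_A, h_B) = 1

Solving yields:
  h_A = 7/5
  h_B = 18/5

Starting state is A, so the expected hitting time is h_A = 7/5.

Answer: 7/5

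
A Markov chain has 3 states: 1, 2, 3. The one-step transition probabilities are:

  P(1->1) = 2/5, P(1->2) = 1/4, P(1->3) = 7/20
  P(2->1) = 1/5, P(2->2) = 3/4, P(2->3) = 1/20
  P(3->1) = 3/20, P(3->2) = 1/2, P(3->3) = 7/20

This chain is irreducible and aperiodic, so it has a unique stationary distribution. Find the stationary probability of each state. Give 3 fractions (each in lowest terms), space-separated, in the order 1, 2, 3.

The stationary distribution satisfies pi = pi * P, i.e.:
  pi_1 = 2/5*pi_1 + 1/5*pi_2 + 3/20*pi_3
  pi_2 = 1/4*pi_1 + 3/4*pi_2 + 1/2*pi_3
  pi_3 = 7/20*pi_1 + 1/20*pi_2 + 7/20*pi_3
with normalization: pi_1 + pi_2 + pi_3 = 1.

Using the first 2 balance equations plus normalization, the linear system A*pi = b is:
  [-3/5, 1/5, 3/20] . pi = 0
  [1/4, -1/4, 1/2] . pi = 0
  [1, 1, 1] . pi = 1

Solving yields:
  pi_1 = 11/46
  pi_2 = 27/46
  pi_3 = 4/23

Verification (pi * P):
  11/46*2/5 + 27/46*1/5 + 4/23*3/20 = 11/46 = pi_1  (ok)
  11/46*1/4 + 27/46*3/4 + 4/23*1/2 = 27/46 = pi_2  (ok)
  11/46*7/20 + 27/46*1/20 + 4/23*7/20 = 4/23 = pi_3  (ok)

Answer: 11/46 27/46 4/23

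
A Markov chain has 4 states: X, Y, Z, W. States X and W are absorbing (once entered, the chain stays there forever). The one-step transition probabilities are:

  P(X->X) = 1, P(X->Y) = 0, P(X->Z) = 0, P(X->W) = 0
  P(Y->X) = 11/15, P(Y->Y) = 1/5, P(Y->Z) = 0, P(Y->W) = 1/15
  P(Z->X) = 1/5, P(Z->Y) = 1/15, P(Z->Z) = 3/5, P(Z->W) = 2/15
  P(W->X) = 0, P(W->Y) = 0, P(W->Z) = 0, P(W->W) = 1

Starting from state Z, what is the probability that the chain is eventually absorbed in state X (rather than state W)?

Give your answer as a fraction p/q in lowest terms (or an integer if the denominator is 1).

Let a_i = P(absorbed in X | start in state i).
Boundary conditions: a_X = 1, a_W = 0.
For each transient state i, a_i = sum_j P(i->j) * a_j:
  a_Y = 11/15*a_X + 1/5*a_Y + 0*a_Z + 1/15*a_W
  a_Z = 1/5*a_X + 1/15*a_Y + 3/5*a_Z + 2/15*a_W

Substituting a_X = 1 and a_W = 0, rearrange to (I - Q) a = r where r[i] = P(i -> X):
  [4/5, 0] . (a_Y, a_Z) = 11/15
  [-1/15, 2/5] . (a_Y, a_Z) = 1/5

Solving yields:
  a_Y = 11/12
  a_Z = 47/72

Starting state is Z, so the absorption probability is a_Z = 47/72.

Answer: 47/72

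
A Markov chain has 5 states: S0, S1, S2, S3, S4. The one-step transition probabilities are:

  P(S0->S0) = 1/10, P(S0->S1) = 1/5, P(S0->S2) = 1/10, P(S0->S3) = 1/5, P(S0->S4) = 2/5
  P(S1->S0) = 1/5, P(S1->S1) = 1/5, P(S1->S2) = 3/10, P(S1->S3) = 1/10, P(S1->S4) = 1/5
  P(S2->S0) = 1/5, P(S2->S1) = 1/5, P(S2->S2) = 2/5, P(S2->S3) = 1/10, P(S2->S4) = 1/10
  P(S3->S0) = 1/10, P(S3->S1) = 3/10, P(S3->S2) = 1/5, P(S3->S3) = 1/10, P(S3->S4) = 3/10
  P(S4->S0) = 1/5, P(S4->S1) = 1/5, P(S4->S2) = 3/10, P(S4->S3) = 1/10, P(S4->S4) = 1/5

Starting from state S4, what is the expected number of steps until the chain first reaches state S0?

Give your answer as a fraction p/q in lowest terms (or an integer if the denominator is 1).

Let h_i = expected steps to first reach S0 from state i.
Boundary: h_S0 = 0.
First-step equations for the other states:
  h_S1 = 1 + 1/5*h_S0 + 1/5*h_S1 + 3/10*h_S2 + 1/10*h_S3 + 1/5*h_S4
  h_S2 = 1 + 1/5*h_S0 + 1/5*h_S1 + 2/5*h_S2 + 1/10*h_S3 + 1/10*h_S4
  h_S3 = 1 + 1/10*h_S0 + 3/10*h_S1 + 1/5*h_S2 + 1/10*h_S3 + 3/10*h_S4
  h_S4 = 1 + 1/5*h_S0 + 1/5*h_S1 + 3/10*h_S2 + 1/10*h_S3 + 1/5*h_S4

Substituting h_S0 = 0 and rearranging gives the linear system (I - Q) h = 1:
  [4/5, -3/10, -1/10, -1/5] . (h_S1, h_S2, h_S3, h_S4) = 1
  [-1/5, 3/5, -1/10, -1/10] . (h_S1, h_S2, h_S3, h_S4) = 1
  [-3/10, -1/5, 9/10, -3/10] . (h_S1, h_S2, h_S3, h_S4) = 1
  [-1/5, -3/10, -1/10, 4/5] . (h_S1, h_S2, h_S3, h_S4) = 1

Solving yields:
  h_S1 = 100/19
  h_S2 = 100/19
  h_S3 = 110/19
  h_S4 = 100/19

Starting state is S4, so the expected hitting time is h_S4 = 100/19.

Answer: 100/19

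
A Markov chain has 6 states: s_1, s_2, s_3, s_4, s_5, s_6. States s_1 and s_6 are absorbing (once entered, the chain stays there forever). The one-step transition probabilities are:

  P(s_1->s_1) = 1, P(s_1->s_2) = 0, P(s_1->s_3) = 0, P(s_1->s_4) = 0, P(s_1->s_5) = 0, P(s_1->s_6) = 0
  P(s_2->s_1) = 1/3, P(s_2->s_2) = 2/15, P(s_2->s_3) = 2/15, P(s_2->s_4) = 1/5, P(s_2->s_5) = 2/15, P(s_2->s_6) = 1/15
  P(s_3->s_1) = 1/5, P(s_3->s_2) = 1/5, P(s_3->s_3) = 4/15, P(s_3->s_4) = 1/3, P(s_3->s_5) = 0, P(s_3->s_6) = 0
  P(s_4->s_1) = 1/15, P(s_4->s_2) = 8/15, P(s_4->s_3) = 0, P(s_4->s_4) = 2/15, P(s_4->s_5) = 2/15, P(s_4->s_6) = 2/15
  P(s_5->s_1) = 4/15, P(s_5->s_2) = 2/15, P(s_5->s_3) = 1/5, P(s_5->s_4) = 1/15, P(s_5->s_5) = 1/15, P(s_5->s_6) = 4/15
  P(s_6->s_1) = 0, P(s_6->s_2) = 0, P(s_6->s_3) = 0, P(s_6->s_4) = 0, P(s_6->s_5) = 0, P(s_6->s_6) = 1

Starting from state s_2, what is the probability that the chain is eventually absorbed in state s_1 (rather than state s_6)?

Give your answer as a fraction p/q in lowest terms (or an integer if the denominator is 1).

Let a_i = P(absorbed in s_1 | start in state i).
Boundary conditions: a_s_1 = 1, a_s_6 = 0.
For each transient state i, a_i = sum_j P(i->j) * a_j:
  a_s_2 = 1/3*a_s_1 + 2/15*a_s_2 + 2/15*a_s_3 + 1/5*a_s_4 + 2/15*a_s_5 + 1/15*a_s_6
  a_s_3 = 1/5*a_s_1 + 1/5*a_s_2 + 4/15*a_s_3 + 1/3*a_s_4 + 0*a_s_5 + 0*a_s_6
  a_s_4 = 1/15*a_s_1 + 8/15*a_s_2 + 0*a_s_3 + 2/15*a_s_4 + 2/15*a_s_5 + 2/15*a_s_6
  a_s_5 = 4/15*a_s_1 + 2/15*a_s_2 + 1/5*a_s_3 + 1/15*a_s_4 + 1/15*a_s_5 + 4/15*a_s_6

Substituting a_s_1 = 1 and a_s_6 = 0, rearrange to (I - Q) a = r where r[i] = P(i -> s_1):
  [13/15, -2/15, -1/5, -2/15] . (a_s_2, a_s_3, a_s_4, a_s_5) = 1/3
  [-1/5, 11/15, -1/3, 0] . (a_s_2, a_s_3, a_s_4, a_s_5) = 1/5
  [-8/15, 0, 13/15, -2/15] . (a_s_2, a_s_3, a_s_4, a_s_5) = 1/15
  [-2/15, -1/5, -1/15, 14/15] . (a_s_2, a_s_3, a_s_4, a_s_5) = 4/15

Solving yields:
  a_s_2 = 2210/3001
  a_s_3 = 6809/9003
  a_s_4 = 5600/9003
  a_s_5 = 10757/18006

Starting state is s_2, so the absorption probability is a_s_2 = 2210/3001.

Answer: 2210/3001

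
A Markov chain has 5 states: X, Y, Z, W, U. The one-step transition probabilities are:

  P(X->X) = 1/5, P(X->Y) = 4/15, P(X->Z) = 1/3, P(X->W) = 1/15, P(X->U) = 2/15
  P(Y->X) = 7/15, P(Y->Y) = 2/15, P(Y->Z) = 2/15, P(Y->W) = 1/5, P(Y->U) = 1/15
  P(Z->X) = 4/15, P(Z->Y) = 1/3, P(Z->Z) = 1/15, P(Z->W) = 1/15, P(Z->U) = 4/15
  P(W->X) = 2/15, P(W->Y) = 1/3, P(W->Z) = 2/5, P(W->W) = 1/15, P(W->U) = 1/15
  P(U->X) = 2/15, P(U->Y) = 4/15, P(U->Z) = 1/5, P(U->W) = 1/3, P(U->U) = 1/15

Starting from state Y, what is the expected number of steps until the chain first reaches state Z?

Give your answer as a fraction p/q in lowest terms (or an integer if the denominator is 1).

Let h_i = expected steps to first reach Z from state i.
Boundary: h_Z = 0.
First-step equations for the other states:
  h_X = 1 + 1/5*h_X + 4/15*h_Y + 1/3*h_Z + 1/15*h_W + 2/15*h_U
  h_Y = 1 + 7/15*h_X + 2/15*h_Y + 2/15*h_Z + 1/5*h_W + 1/15*h_U
  h_W = 1 + 2/15*h_X + 1/3*h_Y + 2/5*h_Z + 1/15*h_W + 1/15*h_U
  h_U = 1 + 2/15*h_X + 4/15*h_Y + 1/5*h_Z + 1/3*h_W + 1/15*h_U

Substituting h_Z = 0 and rearranging gives the linear system (I - Q) h = 1:
  [4/5, -4/15, -1/15, -2/15] . (h_X, h_Y, h_W, h_U) = 1
  [-7/15, 13/15, -1/5, -1/15] . (h_X, h_Y, h_W, h_U) = 1
  [-2/15, -1/3, 14/15, -1/15] . (h_X, h_Y, h_W, h_U) = 1
  [-2/15, -4/15, -1/3, 14/15] . (h_X, h_Y, h_W, h_U) = 1

Solving yields:
  h_X = 515/144
  h_Y = 2395/576
  h_W = 965/288
  h_U = 2285/576

Starting state is Y, so the expected hitting time is h_Y = 2395/576.

Answer: 2395/576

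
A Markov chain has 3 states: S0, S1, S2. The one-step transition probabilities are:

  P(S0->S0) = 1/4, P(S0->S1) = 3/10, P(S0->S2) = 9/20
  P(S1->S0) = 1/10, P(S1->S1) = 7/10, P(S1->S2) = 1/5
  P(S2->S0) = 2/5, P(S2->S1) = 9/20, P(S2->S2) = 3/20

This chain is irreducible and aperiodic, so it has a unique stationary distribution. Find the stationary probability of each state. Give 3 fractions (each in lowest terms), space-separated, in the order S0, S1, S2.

The stationary distribution satisfies pi = pi * P, i.e.:
  pi_S0 = 1/4*pi_S0 + 1/10*pi_S1 + 2/5*pi_S2
  pi_S1 = 3/10*pi_S0 + 7/10*pi_S1 + 9/20*pi_S2
  pi_S2 = 9/20*pi_S0 + 1/5*pi_S1 + 3/20*pi_S2
with normalization: pi_S0 + pi_S1 + pi_S2 = 1.

Using the first 2 balance equations plus normalization, the linear system A*pi = b is:
  [-3/4, 1/10, 2/5] . pi = 0
  [3/10, -3/10, 9/20] . pi = 0
  [1, 1, 1] . pi = 1

Solving yields:
  pi_S0 = 22/109
  pi_S1 = 61/109
  pi_S2 = 26/109

Verification (pi * P):
  22/109*1/4 + 61/109*1/10 + 26/109*2/5 = 22/109 = pi_S0  (ok)
  22/109*3/10 + 61/109*7/10 + 26/109*9/20 = 61/109 = pi_S1  (ok)
  22/109*9/20 + 61/109*1/5 + 26/109*3/20 = 26/109 = pi_S2  (ok)

Answer: 22/109 61/109 26/109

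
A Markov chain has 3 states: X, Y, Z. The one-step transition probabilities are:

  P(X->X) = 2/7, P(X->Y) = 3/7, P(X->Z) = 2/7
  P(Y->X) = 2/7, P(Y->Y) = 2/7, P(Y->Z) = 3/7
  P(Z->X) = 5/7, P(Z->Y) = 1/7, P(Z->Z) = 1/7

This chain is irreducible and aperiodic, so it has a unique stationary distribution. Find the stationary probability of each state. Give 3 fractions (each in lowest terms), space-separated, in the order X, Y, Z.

The stationary distribution satisfies pi = pi * P, i.e.:
  pi_X = 2/7*pi_X + 2/7*pi_Y + 5/7*pi_Z
  pi_Y = 3/7*pi_X + 2/7*pi_Y + 1/7*pi_Z
  pi_Z = 2/7*pi_X + 3/7*pi_Y + 1/7*pi_Z
with normalization: pi_X + pi_Y + pi_Z = 1.

Using the first 2 balance equations plus normalization, the linear system A*pi = b is:
  [-5/7, 2/7, 5/7] . pi = 0
  [3/7, -5/7, 1/7] . pi = 0
  [1, 1, 1] . pi = 1

Solving yields:
  pi_X = 9/22
  pi_Y = 10/33
  pi_Z = 19/66

Verification (pi * P):
  9/22*2/7 + 10/33*2/7 + 19/66*5/7 = 9/22 = pi_X  (ok)
  9/22*3/7 + 10/33*2/7 + 19/66*1/7 = 10/33 = pi_Y  (ok)
  9/22*2/7 + 10/33*3/7 + 19/66*1/7 = 19/66 = pi_Z  (ok)

Answer: 9/22 10/33 19/66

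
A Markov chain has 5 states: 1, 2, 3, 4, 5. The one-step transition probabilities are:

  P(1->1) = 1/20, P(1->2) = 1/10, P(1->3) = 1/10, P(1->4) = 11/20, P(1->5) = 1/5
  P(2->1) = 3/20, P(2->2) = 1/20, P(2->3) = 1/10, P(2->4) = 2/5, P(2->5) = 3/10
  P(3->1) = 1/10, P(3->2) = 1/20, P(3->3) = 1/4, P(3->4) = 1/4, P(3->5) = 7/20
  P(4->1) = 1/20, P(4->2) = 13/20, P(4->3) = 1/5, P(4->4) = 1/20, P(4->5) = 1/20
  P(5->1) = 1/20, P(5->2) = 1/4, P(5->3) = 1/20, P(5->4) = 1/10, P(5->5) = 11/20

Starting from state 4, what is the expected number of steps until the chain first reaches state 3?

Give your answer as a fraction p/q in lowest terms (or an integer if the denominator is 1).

Let h_i = expected steps to first reach 3 from state i.
Boundary: h_3 = 0.
First-step equations for the other states:
  h_1 = 1 + 1/20*h_1 + 1/10*h_2 + 1/10*h_3 + 11/20*h_4 + 1/5*h_5
  h_2 = 1 + 3/20*h_1 + 1/20*h_2 + 1/10*h_3 + 2/5*h_4 + 3/10*h_5
  h_4 = 1 + 1/20*h_1 + 13/20*h_2 + 1/5*h_3 + 1/20*h_4 + 1/20*h_5
  h_5 = 1 + 1/20*h_1 + 1/4*h_2 + 1/20*h_3 + 1/10*h_4 + 11/20*h_5

Substituting h_3 = 0 and rearranging gives the linear system (I - Q) h = 1:
  [19/20, -1/10, -11/20, -1/5] . (h_1, h_2, h_4, h_5) = 1
  [-3/20, 19/20, -2/5, -3/10] . (h_1, h_2, h_4, h_5) = 1
  [-1/20, -13/20, 19/20, -1/20] . (h_1, h_2, h_4, h_5) = 1
  [-1/20, -1/4, -1/10, 9/20] . (h_1, h_2, h_4, h_5) = 1

Solving yields:
  h_1 = 160860/17809
  h_2 = 164520/17809
  h_4 = 149360/17809
  h_5 = 182040/17809

Starting state is 4, so the expected hitting time is h_4 = 149360/17809.

Answer: 149360/17809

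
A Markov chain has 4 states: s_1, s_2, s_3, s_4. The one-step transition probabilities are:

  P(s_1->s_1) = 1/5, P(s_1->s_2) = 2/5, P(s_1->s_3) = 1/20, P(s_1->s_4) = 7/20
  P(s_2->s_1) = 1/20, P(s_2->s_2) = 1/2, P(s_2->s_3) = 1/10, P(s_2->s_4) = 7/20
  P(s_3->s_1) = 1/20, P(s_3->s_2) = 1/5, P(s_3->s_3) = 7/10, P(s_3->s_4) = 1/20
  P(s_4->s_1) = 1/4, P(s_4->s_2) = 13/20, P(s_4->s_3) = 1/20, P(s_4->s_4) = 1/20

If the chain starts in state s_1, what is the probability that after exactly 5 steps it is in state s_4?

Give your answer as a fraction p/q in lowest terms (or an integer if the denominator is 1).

Computing P^5 by repeated multiplication:
P^1 =
  s_1: [1/5, 2/5, 1/20, 7/20]
  s_2: [1/20, 1/2, 1/10, 7/20]
  s_3: [1/20, 1/5, 7/10, 1/20]
  s_4: [1/4, 13/20, 1/20, 1/20]
P^2 =
  s_1: [3/20, 207/400, 41/400, 23/100]
  s_2: [51/400, 207/400, 7/50, 43/200]
  s_3: [27/400, 117/400, 103/200, 1/8]
  s_4: [39/400, 187/400, 23/200, 8/25]
P^3 =
  s_1: [237/2000, 391/800, 57/400, 1001/4000]
  s_2: [897/8000, 191/400, 267/1600, 487/2000]
  s_3: [681/8000, 143/400, 639/1600, 79/500]
  s_4: [1029/8000, 403/800, 237/1600, 439/2000]
P^4 =
  s_1: [4713/40000, 7727/16000, 2673/16000, 9287/40000]
  s_2: [18483/160000, 1901/4000, 1167/6400, 18151/80000]
  s_3: [15099/160000, 3163/8000, 10479/32000, 14623/80000]
  s_4: [18111/160000, 761/1600, 5487/32000, 19177/80000]
P^5 =
  s_1: [91287/800000, 18917/40000, 14619/80000, 184183/800000]
  s_2: [360657/3200000, 149689/320000, 123063/640000, 363569/1600000]
  s_3: [322281/3200000, 134317/320000, 180879/640000, 315077/1600000]
  s_4: [367749/3200000, 151423/320000, 118551/640000, 362633/1600000]

(P^5)[s_1 -> s_4] = 184183/800000

Answer: 184183/800000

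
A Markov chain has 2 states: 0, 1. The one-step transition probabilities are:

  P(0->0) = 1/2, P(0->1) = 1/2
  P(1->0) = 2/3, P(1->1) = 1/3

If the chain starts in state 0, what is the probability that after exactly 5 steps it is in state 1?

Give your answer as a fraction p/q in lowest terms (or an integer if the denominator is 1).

Computing P^5 by repeated multiplication:
P^1 =
  0: [1/2, 1/2]
  1: [2/3, 1/3]
P^2 =
  0: [7/12, 5/12]
  1: [5/9, 4/9]
P^3 =
  0: [41/72, 31/72]
  1: [31/54, 23/54]
P^4 =
  0: [247/432, 185/432]
  1: [185/324, 139/324]
P^5 =
  0: [1481/2592, 1111/2592]
  1: [1111/1944, 833/1944]

(P^5)[0 -> 1] = 1111/2592

Answer: 1111/2592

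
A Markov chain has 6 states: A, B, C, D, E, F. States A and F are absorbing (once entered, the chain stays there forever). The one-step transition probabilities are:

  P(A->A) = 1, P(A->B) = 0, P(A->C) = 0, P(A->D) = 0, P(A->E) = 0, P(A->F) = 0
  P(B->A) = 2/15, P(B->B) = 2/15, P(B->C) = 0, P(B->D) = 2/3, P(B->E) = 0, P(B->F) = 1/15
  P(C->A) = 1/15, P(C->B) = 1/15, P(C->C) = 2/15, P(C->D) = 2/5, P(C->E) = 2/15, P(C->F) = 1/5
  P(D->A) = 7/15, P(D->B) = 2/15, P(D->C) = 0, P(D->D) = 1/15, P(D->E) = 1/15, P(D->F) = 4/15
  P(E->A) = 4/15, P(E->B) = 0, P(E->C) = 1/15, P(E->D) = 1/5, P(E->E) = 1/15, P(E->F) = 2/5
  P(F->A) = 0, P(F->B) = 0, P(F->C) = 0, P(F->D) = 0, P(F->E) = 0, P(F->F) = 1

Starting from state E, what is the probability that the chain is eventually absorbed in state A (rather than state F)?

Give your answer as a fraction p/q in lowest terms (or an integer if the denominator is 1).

Answer: 12959/28565

Derivation:
Let a_i = P(absorbed in A | start in state i).
Boundary conditions: a_A = 1, a_F = 0.
For each transient state i, a_i = sum_j P(i->j) * a_j:
  a_B = 2/15*a_A + 2/15*a_B + 0*a_C + 2/3*a_D + 0*a_E + 1/15*a_F
  a_C = 1/15*a_A + 1/15*a_B + 2/15*a_C + 2/5*a_D + 2/15*a_E + 1/5*a_F
  a_D = 7/15*a_A + 2/15*a_B + 0*a_C + 1/15*a_D + 1/15*a_E + 4/15*a_F
  a_E = 4/15*a_A + 0*a_B + 1/15*a_C + 1/5*a_D + 1/15*a_E + 2/5*a_F

Substituting a_A = 1 and a_F = 0, rearrange to (I - Q) a = r where r[i] = P(i -> A):
  [13/15, 0, -2/3, 0] . (a_B, a_C, a_D, a_E) = 2/15
  [-1/15, 13/15, -2/5, -2/15] . (a_B, a_C, a_D, a_E) = 1/15
  [-2/15, 0, 14/15, -1/15] . (a_B, a_C, a_D, a_E) = 7/15
  [0, -1/15, -1/5, 14/15] . (a_B, a_C, a_D, a_E) = 4/15

Solving yields:
  a_B = 3616/5713
  a_C = 13793/28565
  a_D = 17791/28565
  a_E = 12959/28565

Starting state is E, so the absorption probability is a_E = 12959/28565.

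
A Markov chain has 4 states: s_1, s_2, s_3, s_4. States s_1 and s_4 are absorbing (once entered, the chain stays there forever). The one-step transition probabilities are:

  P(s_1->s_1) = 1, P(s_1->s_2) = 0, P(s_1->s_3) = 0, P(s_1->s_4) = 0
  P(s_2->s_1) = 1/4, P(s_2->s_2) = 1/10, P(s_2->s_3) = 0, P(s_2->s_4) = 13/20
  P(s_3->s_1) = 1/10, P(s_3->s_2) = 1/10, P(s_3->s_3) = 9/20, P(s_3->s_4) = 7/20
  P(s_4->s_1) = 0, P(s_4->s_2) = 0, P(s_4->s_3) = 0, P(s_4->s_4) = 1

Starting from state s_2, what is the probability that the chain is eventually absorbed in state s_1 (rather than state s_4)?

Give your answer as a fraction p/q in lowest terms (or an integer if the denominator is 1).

Answer: 5/18

Derivation:
Let a_i = P(absorbed in s_1 | start in state i).
Boundary conditions: a_s_1 = 1, a_s_4 = 0.
For each transient state i, a_i = sum_j P(i->j) * a_j:
  a_s_2 = 1/4*a_s_1 + 1/10*a_s_2 + 0*a_s_3 + 13/20*a_s_4
  a_s_3 = 1/10*a_s_1 + 1/10*a_s_2 + 9/20*a_s_3 + 7/20*a_s_4

Substituting a_s_1 = 1 and a_s_4 = 0, rearrange to (I - Q) a = r where r[i] = P(i -> s_1):
  [9/10, 0] . (a_s_2, a_s_3) = 1/4
  [-1/10, 11/20] . (a_s_2, a_s_3) = 1/10

Solving yields:
  a_s_2 = 5/18
  a_s_3 = 23/99

Starting state is s_2, so the absorption probability is a_s_2 = 5/18.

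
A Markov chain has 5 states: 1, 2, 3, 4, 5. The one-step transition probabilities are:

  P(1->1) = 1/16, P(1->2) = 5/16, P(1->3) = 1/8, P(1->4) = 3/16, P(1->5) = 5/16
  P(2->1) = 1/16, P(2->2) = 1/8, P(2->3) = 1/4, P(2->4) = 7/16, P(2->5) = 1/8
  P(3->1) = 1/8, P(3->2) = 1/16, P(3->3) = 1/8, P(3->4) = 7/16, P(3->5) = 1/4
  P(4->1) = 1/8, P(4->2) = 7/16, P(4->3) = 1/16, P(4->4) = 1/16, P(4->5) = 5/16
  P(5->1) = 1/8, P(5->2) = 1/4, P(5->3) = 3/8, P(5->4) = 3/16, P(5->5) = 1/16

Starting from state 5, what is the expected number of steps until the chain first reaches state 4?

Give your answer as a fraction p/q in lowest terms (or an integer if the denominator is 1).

Answer: 48400/14459

Derivation:
Let h_i = expected steps to first reach 4 from state i.
Boundary: h_4 = 0.
First-step equations for the other states:
  h_1 = 1 + 1/16*h_1 + 5/16*h_2 + 1/8*h_3 + 3/16*h_4 + 5/16*h_5
  h_2 = 1 + 1/16*h_1 + 1/8*h_2 + 1/4*h_3 + 7/16*h_4 + 1/8*h_5
  h_3 = 1 + 1/8*h_1 + 1/16*h_2 + 1/8*h_3 + 7/16*h_4 + 1/4*h_5
  h_5 = 1 + 1/8*h_1 + 1/4*h_2 + 3/8*h_3 + 3/16*h_4 + 1/16*h_5

Substituting h_4 = 0 and rearranging gives the linear system (I - Q) h = 1:
  [15/16, -5/16, -1/8, -5/16] . (h_1, h_2, h_3, h_5) = 1
  [-1/16, 7/8, -1/4, -1/8] . (h_1, h_2, h_3, h_5) = 1
  [-1/8, -1/16, 7/8, -1/4] . (h_1, h_2, h_3, h_5) = 1
  [-1/8, -1/4, -3/8, 15/16] . (h_1, h_2, h_3, h_5) = 1

Solving yields:
  h_1 = 49744/14459
  h_2 = 38480/14459
  h_3 = 40208/14459
  h_5 = 48400/14459

Starting state is 5, so the expected hitting time is h_5 = 48400/14459.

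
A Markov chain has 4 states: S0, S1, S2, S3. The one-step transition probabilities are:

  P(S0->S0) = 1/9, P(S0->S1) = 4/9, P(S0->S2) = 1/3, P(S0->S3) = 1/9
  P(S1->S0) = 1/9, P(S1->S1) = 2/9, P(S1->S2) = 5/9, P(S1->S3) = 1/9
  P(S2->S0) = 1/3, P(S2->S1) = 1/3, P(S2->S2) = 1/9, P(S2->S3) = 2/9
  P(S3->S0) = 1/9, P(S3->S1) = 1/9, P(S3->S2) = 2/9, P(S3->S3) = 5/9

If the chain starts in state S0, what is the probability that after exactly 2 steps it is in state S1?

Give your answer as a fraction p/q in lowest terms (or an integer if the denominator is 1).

Answer: 22/81

Derivation:
Computing P^2 by repeated multiplication:
P^1 =
  S0: [1/9, 4/9, 1/3, 1/9]
  S1: [1/9, 2/9, 5/9, 1/9]
  S2: [1/3, 1/3, 1/9, 2/9]
  S3: [1/9, 1/9, 2/9, 5/9]
P^2 =
  S0: [5/27, 22/81, 28/81, 16/81]
  S1: [19/81, 8/27, 20/81, 2/9]
  S2: [11/81, 23/81, 29/81, 2/9]
  S3: [13/81, 17/81, 20/81, 31/81]

(P^2)[S0 -> S1] = 22/81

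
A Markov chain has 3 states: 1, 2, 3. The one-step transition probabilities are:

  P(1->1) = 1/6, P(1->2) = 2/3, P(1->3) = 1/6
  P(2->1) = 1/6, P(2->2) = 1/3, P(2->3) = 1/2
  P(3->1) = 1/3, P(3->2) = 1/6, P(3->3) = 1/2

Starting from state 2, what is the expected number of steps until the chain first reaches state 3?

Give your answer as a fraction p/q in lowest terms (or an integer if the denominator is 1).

Let h_i = expected steps to first reach 3 from state i.
Boundary: h_3 = 0.
First-step equations for the other states:
  h_1 = 1 + 1/6*h_1 + 2/3*h_2 + 1/6*h_3
  h_2 = 1 + 1/6*h_1 + 1/3*h_2 + 1/2*h_3

Substituting h_3 = 0 and rearranging gives the linear system (I - Q) h = 1:
  [5/6, -2/3] . (h_1, h_2) = 1
  [-1/6, 2/3] . (h_1, h_2) = 1

Solving yields:
  h_1 = 3
  h_2 = 9/4

Starting state is 2, so the expected hitting time is h_2 = 9/4.

Answer: 9/4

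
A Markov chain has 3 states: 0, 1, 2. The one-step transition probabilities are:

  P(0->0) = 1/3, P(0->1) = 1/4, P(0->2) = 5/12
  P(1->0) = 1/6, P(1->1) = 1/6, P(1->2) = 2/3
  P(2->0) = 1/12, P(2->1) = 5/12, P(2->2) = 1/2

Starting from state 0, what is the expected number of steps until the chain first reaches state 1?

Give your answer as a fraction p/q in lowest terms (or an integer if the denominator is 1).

Answer: 132/43

Derivation:
Let h_i = expected steps to first reach 1 from state i.
Boundary: h_1 = 0.
First-step equations for the other states:
  h_0 = 1 + 1/3*h_0 + 1/4*h_1 + 5/12*h_2
  h_2 = 1 + 1/12*h_0 + 5/12*h_1 + 1/2*h_2

Substituting h_1 = 0 and rearranging gives the linear system (I - Q) h = 1:
  [2/3, -5/12] . (h_0, h_2) = 1
  [-1/12, 1/2] . (h_0, h_2) = 1

Solving yields:
  h_0 = 132/43
  h_2 = 108/43

Starting state is 0, so the expected hitting time is h_0 = 132/43.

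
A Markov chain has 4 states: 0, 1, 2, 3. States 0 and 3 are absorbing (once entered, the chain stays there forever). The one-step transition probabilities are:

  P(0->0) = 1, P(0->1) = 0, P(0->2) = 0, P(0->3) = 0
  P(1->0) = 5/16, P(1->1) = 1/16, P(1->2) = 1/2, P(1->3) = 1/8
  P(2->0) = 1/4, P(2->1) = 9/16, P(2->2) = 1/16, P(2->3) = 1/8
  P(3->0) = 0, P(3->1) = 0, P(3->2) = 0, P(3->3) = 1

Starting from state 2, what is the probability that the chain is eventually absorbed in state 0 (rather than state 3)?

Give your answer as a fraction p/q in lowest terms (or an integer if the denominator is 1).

Answer: 35/51

Derivation:
Let a_i = P(absorbed in 0 | start in state i).
Boundary conditions: a_0 = 1, a_3 = 0.
For each transient state i, a_i = sum_j P(i->j) * a_j:
  a_1 = 5/16*a_0 + 1/16*a_1 + 1/2*a_2 + 1/8*a_3
  a_2 = 1/4*a_0 + 9/16*a_1 + 1/16*a_2 + 1/8*a_3

Substituting a_0 = 1 and a_3 = 0, rearrange to (I - Q) a = r where r[i] = P(i -> 0):
  [15/16, -1/2] . (a_1, a_2) = 5/16
  [-9/16, 15/16] . (a_1, a_2) = 1/4

Solving yields:
  a_1 = 107/153
  a_2 = 35/51

Starting state is 2, so the absorption probability is a_2 = 35/51.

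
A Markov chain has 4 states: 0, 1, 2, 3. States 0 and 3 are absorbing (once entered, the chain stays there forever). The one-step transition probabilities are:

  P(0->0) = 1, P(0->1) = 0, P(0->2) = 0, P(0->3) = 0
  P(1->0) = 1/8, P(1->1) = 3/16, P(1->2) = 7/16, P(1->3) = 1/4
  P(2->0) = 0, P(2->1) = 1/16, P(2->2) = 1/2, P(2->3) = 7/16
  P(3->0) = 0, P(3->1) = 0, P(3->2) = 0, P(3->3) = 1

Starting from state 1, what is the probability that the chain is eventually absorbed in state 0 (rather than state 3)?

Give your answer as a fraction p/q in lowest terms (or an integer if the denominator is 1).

Answer: 16/97

Derivation:
Let a_i = P(absorbed in 0 | start in state i).
Boundary conditions: a_0 = 1, a_3 = 0.
For each transient state i, a_i = sum_j P(i->j) * a_j:
  a_1 = 1/8*a_0 + 3/16*a_1 + 7/16*a_2 + 1/4*a_3
  a_2 = 0*a_0 + 1/16*a_1 + 1/2*a_2 + 7/16*a_3

Substituting a_0 = 1 and a_3 = 0, rearrange to (I - Q) a = r where r[i] = P(i -> 0):
  [13/16, -7/16] . (a_1, a_2) = 1/8
  [-1/16, 1/2] . (a_1, a_2) = 0

Solving yields:
  a_1 = 16/97
  a_2 = 2/97

Starting state is 1, so the absorption probability is a_1 = 16/97.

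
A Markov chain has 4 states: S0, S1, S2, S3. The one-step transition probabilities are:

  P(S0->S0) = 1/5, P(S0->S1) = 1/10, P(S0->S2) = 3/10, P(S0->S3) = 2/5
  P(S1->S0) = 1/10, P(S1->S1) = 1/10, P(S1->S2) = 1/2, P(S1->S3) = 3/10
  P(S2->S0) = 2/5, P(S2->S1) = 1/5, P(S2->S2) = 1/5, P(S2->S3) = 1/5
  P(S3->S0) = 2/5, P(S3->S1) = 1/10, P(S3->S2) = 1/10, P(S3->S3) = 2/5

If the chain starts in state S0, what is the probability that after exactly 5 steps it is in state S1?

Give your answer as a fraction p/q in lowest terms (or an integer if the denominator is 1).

Answer: 12313/100000

Derivation:
Computing P^5 by repeated multiplication:
P^1 =
  S0: [1/5, 1/10, 3/10, 2/5]
  S1: [1/10, 1/10, 1/2, 3/10]
  S2: [2/5, 1/5, 1/5, 1/5]
  S3: [2/5, 1/10, 1/10, 2/5]
P^2 =
  S0: [33/100, 13/100, 21/100, 33/100]
  S1: [7/20, 3/20, 21/100, 29/100]
  S2: [13/50, 3/25, 7/25, 17/50]
  S3: [29/100, 11/100, 23/100, 37/100]
P^3 =
  S0: [59/200, 121/1000, 239/1000, 69/200]
  S1: [57/200, 121/1000, 251/1000, 343/1000]
  S2: [39/125, 16/125, 57/250, 83/250]
  S3: [309/1000, 123/1000, 9/40, 343/1000]
P^4 =
  S0: [3047/10000, 1239/10000, 2313/10000, 3401/10000]
  S1: [3067/10000, 1251/10000, 461/2000, 3377/10000]
  S2: [187/625, 307/2500, 591/2500, 427/1250]
  S3: [3013/10000, 49/400, 467/2000, 3427/10000]
P^5 =
  S0: [30189/100000, 12313/100000, 23363/100000, 6827/20000]
  S1: [30113/100000, 2461/20000, 23443/100000, 34139/100000]
  S2: [7583/25000, 3091/25000, 1163/5000, 8511/25000]
  S3: [30299/100000, 2467/20000, 23261/100000, 6821/20000]

(P^5)[S0 -> S1] = 12313/100000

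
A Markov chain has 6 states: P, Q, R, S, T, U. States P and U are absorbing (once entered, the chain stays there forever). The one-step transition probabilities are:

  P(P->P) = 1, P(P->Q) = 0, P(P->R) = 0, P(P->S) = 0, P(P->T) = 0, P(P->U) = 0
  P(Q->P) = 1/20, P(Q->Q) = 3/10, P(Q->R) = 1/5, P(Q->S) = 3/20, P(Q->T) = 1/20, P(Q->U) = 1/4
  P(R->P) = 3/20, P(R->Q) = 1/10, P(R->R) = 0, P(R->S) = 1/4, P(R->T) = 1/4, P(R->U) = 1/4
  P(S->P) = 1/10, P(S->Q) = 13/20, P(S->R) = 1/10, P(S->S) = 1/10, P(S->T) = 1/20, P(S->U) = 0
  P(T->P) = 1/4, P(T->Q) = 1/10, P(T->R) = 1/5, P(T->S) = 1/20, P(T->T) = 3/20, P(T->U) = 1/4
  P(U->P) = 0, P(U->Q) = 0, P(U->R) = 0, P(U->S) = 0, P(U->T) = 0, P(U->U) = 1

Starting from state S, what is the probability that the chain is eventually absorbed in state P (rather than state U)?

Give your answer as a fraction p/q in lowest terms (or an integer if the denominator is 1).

Let a_i = P(absorbed in P | start in state i).
Boundary conditions: a_P = 1, a_U = 0.
For each transient state i, a_i = sum_j P(i->j) * a_j:
  a_Q = 1/20*a_P + 3/10*a_Q + 1/5*a_R + 3/20*a_S + 1/20*a_T + 1/4*a_U
  a_R = 3/20*a_P + 1/10*a_Q + 0*a_R + 1/4*a_S + 1/4*a_T + 1/4*a_U
  a_S = 1/10*a_P + 13/20*a_Q + 1/10*a_R + 1/10*a_S + 1/20*a_T + 0*a_U
  a_T = 1/4*a_P + 1/10*a_Q + 1/5*a_R + 1/20*a_S + 3/20*a_T + 1/4*a_U

Substituting a_P = 1 and a_U = 0, rearrange to (I - Q) a = r where r[i] = P(i -> P):
  [7/10, -1/5, -3/20, -1/20] . (a_Q, a_R, a_S, a_T) = 1/20
  [-1/10, 1, -1/4, -1/4] . (a_Q, a_R, a_S, a_T) = 3/20
  [-13/20, -1/10, 9/10, -1/20] . (a_Q, a_R, a_S, a_T) = 1/10
  [-1/10, -1/5, -1/20, 17/20] . (a_Q, a_R, a_S, a_T) = 1/4

Solving yields:
  a_Q = 2073/6928
  a_R = 5401/13856
  a_S = 1369/3464
  a_T = 1539/3464

Starting state is S, so the absorption probability is a_S = 1369/3464.

Answer: 1369/3464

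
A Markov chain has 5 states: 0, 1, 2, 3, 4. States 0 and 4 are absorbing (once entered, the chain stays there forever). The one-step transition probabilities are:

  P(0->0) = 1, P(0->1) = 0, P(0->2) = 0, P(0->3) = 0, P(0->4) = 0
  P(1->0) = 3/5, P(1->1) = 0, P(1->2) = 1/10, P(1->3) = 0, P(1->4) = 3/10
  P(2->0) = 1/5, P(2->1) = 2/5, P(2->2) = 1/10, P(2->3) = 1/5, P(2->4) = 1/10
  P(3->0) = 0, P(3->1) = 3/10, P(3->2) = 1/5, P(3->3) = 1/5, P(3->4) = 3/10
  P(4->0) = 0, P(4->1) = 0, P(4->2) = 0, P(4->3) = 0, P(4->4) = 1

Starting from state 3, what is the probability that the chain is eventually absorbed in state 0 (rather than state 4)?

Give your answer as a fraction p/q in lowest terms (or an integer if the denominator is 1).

Answer: 128/321

Derivation:
Let a_i = P(absorbed in 0 | start in state i).
Boundary conditions: a_0 = 1, a_4 = 0.
For each transient state i, a_i = sum_j P(i->j) * a_j:
  a_1 = 3/5*a_0 + 0*a_1 + 1/10*a_2 + 0*a_3 + 3/10*a_4
  a_2 = 1/5*a_0 + 2/5*a_1 + 1/10*a_2 + 1/5*a_3 + 1/10*a_4
  a_3 = 0*a_0 + 3/10*a_1 + 1/5*a_2 + 1/5*a_3 + 3/10*a_4

Substituting a_0 = 1 and a_4 = 0, rearrange to (I - Q) a = r where r[i] = P(i -> 0):
  [1, -1/10, 0] . (a_1, a_2, a_3) = 3/5
  [-2/5, 9/10, -1/5] . (a_1, a_2, a_3) = 1/5
  [-3/10, -1/5, 4/5] . (a_1, a_2, a_3) = 0

Solving yields:
  a_1 = 212/321
  a_2 = 194/321
  a_3 = 128/321

Starting state is 3, so the absorption probability is a_3 = 128/321.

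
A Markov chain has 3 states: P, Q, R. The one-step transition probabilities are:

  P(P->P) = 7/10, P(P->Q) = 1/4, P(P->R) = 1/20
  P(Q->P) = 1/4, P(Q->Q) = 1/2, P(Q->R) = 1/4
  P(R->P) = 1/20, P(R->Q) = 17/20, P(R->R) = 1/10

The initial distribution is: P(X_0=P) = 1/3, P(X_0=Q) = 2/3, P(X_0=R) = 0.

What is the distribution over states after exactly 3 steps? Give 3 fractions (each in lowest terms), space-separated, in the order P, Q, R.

Answer: 797/2000 10837/24000 3599/24000

Derivation:
Propagating the distribution step by step (d_{t+1} = d_t * P):
d_0 = (P=1/3, Q=2/3, R=0)
  d_1[P] = 1/3*7/10 + 2/3*1/4 + 0*1/20 = 2/5
  d_1[Q] = 1/3*1/4 + 2/3*1/2 + 0*17/20 = 5/12
  d_1[R] = 1/3*1/20 + 2/3*1/4 + 0*1/10 = 11/60
d_1 = (P=2/5, Q=5/12, R=11/60)
  d_2[P] = 2/5*7/10 + 5/12*1/4 + 11/60*1/20 = 59/150
  d_2[Q] = 2/5*1/4 + 5/12*1/2 + 11/60*17/20 = 557/1200
  d_2[R] = 2/5*1/20 + 5/12*1/4 + 11/60*1/10 = 57/400
d_2 = (P=59/150, Q=557/1200, R=57/400)
  d_3[P] = 59/150*7/10 + 557/1200*1/4 + 57/400*1/20 = 797/2000
  d_3[Q] = 59/150*1/4 + 557/1200*1/2 + 57/400*17/20 = 10837/24000
  d_3[R] = 59/150*1/20 + 557/1200*1/4 + 57/400*1/10 = 3599/24000
d_3 = (P=797/2000, Q=10837/24000, R=3599/24000)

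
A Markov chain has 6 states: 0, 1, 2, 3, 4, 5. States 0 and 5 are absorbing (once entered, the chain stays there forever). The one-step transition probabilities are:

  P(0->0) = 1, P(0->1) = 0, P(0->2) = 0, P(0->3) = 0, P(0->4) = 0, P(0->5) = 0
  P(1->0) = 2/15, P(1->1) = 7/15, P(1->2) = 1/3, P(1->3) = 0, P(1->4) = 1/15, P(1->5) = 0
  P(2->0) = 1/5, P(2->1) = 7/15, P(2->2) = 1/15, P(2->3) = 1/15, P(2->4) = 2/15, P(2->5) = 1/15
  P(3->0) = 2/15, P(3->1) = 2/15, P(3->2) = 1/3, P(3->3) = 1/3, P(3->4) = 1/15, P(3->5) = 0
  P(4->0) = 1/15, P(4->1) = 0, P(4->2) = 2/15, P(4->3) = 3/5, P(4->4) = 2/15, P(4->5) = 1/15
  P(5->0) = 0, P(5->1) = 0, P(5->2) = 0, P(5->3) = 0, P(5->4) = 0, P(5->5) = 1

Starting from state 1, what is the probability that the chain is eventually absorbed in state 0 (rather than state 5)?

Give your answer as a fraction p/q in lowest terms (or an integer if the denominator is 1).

Answer: 83/96

Derivation:
Let a_i = P(absorbed in 0 | start in state i).
Boundary conditions: a_0 = 1, a_5 = 0.
For each transient state i, a_i = sum_j P(i->j) * a_j:
  a_1 = 2/15*a_0 + 7/15*a_1 + 1/3*a_2 + 0*a_3 + 1/15*a_4 + 0*a_5
  a_2 = 1/5*a_0 + 7/15*a_1 + 1/15*a_2 + 1/15*a_3 + 2/15*a_4 + 1/15*a_5
  a_3 = 2/15*a_0 + 2/15*a_1 + 1/3*a_2 + 1/3*a_3 + 1/15*a_4 + 0*a_5
  a_4 = 1/15*a_0 + 0*a_1 + 2/15*a_2 + 3/5*a_3 + 2/15*a_4 + 1/15*a_5

Substituting a_0 = 1 and a_5 = 0, rearrange to (I - Q) a = r where r[i] = P(i -> 0):
  [8/15, -1/3, 0, -1/15] . (a_1, a_2, a_3, a_4) = 2/15
  [-7/15, 14/15, -1/15, -2/15] . (a_1, a_2, a_3, a_4) = 1/5
  [-2/15, -1/3, 2/3, -1/15] . (a_1, a_2, a_3, a_4) = 2/15
  [0, -2/15, -3/5, 13/15] . (a_1, a_2, a_3, a_4) = 1/15

Solving yields:
  a_1 = 83/96
  a_2 = 79/96
  a_3 = 83/96
  a_4 = 77/96

Starting state is 1, so the absorption probability is a_1 = 83/96.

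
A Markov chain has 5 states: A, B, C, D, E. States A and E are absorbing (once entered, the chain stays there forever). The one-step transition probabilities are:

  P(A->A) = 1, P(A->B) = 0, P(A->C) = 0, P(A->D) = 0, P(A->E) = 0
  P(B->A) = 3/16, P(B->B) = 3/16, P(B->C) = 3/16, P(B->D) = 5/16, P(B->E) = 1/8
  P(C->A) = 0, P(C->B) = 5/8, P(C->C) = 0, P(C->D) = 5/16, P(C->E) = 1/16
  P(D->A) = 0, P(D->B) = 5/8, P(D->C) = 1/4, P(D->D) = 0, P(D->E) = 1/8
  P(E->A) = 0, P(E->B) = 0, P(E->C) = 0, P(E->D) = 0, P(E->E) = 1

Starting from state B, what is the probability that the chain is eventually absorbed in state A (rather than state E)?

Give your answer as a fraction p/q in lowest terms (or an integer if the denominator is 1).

Answer: 354/719

Derivation:
Let a_i = P(absorbed in A | start in state i).
Boundary conditions: a_A = 1, a_E = 0.
For each transient state i, a_i = sum_j P(i->j) * a_j:
  a_B = 3/16*a_A + 3/16*a_B + 3/16*a_C + 5/16*a_D + 1/8*a_E
  a_C = 0*a_A + 5/8*a_B + 0*a_C + 5/16*a_D + 1/16*a_E
  a_D = 0*a_A + 5/8*a_B + 1/4*a_C + 0*a_D + 1/8*a_E

Substituting a_A = 1 and a_E = 0, rearrange to (I - Q) a = r where r[i] = P(i -> A):
  [13/16, -3/16, -5/16] . (a_B, a_C, a_D) = 3/16
  [-5/8, 1, -5/16] . (a_B, a_C, a_D) = 0
  [-5/8, -1/4, 1] . (a_B, a_C, a_D) = 0

Solving yields:
  a_B = 354/719
  a_C = 315/719
  a_D = 300/719

Starting state is B, so the absorption probability is a_B = 354/719.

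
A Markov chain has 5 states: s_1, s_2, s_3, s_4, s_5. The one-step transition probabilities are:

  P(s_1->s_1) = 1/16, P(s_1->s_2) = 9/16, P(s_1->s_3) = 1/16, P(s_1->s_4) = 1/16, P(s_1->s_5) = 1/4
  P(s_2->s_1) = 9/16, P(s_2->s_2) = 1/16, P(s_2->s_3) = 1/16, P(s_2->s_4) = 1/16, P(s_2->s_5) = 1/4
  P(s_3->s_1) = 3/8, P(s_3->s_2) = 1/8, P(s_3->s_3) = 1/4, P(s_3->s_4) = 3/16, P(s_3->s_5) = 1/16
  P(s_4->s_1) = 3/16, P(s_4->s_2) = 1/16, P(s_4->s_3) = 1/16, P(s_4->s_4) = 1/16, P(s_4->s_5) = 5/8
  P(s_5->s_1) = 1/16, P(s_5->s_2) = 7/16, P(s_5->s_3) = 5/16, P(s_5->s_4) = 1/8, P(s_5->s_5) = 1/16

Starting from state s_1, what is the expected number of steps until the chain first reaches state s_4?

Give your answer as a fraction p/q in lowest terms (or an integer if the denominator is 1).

Let h_i = expected steps to first reach s_4 from state i.
Boundary: h_s_4 = 0.
First-step equations for the other states:
  h_s_1 = 1 + 1/16*h_s_1 + 9/16*h_s_2 + 1/16*h_s_3 + 1/16*h_s_4 + 1/4*h_s_5
  h_s_2 = 1 + 9/16*h_s_1 + 1/16*h_s_2 + 1/16*h_s_3 + 1/16*h_s_4 + 1/4*h_s_5
  h_s_3 = 1 + 3/8*h_s_1 + 1/8*h_s_2 + 1/4*h_s_3 + 3/16*h_s_4 + 1/16*h_s_5
  h_s_5 = 1 + 1/16*h_s_1 + 7/16*h_s_2 + 5/16*h_s_3 + 1/8*h_s_4 + 1/16*h_s_5

Substituting h_s_4 = 0 and rearranging gives the linear system (I - Q) h = 1:
  [15/16, -9/16, -1/16, -1/4] . (h_s_1, h_s_2, h_s_3, h_s_5) = 1
  [-9/16, 15/16, -1/16, -1/4] . (h_s_1, h_s_2, h_s_3, h_s_5) = 1
  [-3/8, -1/8, 3/4, -1/16] . (h_s_1, h_s_2, h_s_3, h_s_5) = 1
  [-1/16, -7/16, -5/16, 15/16] . (h_s_1, h_s_2, h_s_3, h_s_5) = 1

Solving yields:
  h_s_1 = 296/27
  h_s_2 = 296/27
  h_s_3 = 256/27
  h_s_5 = 272/27

Starting state is s_1, so the expected hitting time is h_s_1 = 296/27.

Answer: 296/27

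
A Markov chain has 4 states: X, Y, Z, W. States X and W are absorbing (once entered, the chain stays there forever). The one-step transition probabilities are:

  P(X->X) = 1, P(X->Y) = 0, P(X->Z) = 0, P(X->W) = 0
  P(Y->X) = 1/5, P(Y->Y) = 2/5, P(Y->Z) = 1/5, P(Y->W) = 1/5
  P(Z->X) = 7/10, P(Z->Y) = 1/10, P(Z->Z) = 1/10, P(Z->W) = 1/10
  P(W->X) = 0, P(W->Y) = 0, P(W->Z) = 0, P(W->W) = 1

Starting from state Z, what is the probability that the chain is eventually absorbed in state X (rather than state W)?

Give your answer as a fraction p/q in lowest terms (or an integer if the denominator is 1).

Let a_i = P(absorbed in X | start in state i).
Boundary conditions: a_X = 1, a_W = 0.
For each transient state i, a_i = sum_j P(i->j) * a_j:
  a_Y = 1/5*a_X + 2/5*a_Y + 1/5*a_Z + 1/5*a_W
  a_Z = 7/10*a_X + 1/10*a_Y + 1/10*a_Z + 1/10*a_W

Substituting a_X = 1 and a_W = 0, rearrange to (I - Q) a = r where r[i] = P(i -> X):
  [3/5, -1/5] . (a_Y, a_Z) = 1/5
  [-1/10, 9/10] . (a_Y, a_Z) = 7/10

Solving yields:
  a_Y = 8/13
  a_Z = 11/13

Starting state is Z, so the absorption probability is a_Z = 11/13.

Answer: 11/13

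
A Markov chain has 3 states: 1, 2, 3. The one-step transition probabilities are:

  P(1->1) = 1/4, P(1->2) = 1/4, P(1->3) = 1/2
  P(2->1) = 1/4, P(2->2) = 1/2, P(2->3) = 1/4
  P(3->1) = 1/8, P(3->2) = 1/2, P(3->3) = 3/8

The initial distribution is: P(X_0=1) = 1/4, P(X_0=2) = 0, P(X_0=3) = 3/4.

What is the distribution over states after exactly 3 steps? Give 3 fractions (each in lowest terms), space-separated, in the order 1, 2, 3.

Answer: 425/2048 461/1024 701/2048

Derivation:
Propagating the distribution step by step (d_{t+1} = d_t * P):
d_0 = (1=1/4, 2=0, 3=3/4)
  d_1[1] = 1/4*1/4 + 0*1/4 + 3/4*1/8 = 5/32
  d_1[2] = 1/4*1/4 + 0*1/2 + 3/4*1/2 = 7/16
  d_1[3] = 1/4*1/2 + 0*1/4 + 3/4*3/8 = 13/32
d_1 = (1=5/32, 2=7/16, 3=13/32)
  d_2[1] = 5/32*1/4 + 7/16*1/4 + 13/32*1/8 = 51/256
  d_2[2] = 5/32*1/4 + 7/16*1/2 + 13/32*1/2 = 59/128
  d_2[3] = 5/32*1/2 + 7/16*1/4 + 13/32*3/8 = 87/256
d_2 = (1=51/256, 2=59/128, 3=87/256)
  d_3[1] = 51/256*1/4 + 59/128*1/4 + 87/256*1/8 = 425/2048
  d_3[2] = 51/256*1/4 + 59/128*1/2 + 87/256*1/2 = 461/1024
  d_3[3] = 51/256*1/2 + 59/128*1/4 + 87/256*3/8 = 701/2048
d_3 = (1=425/2048, 2=461/1024, 3=701/2048)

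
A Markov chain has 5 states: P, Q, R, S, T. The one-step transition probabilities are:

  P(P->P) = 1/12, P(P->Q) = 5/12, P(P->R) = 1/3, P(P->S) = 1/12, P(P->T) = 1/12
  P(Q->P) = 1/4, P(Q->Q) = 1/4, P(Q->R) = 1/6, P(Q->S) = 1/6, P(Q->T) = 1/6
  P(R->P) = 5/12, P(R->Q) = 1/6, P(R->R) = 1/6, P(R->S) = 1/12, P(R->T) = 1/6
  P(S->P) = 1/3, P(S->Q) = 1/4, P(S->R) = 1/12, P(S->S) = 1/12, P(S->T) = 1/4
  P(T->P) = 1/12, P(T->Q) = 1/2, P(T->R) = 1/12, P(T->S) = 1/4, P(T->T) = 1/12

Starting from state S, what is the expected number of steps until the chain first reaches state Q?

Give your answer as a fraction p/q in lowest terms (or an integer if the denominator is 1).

Answer: 8772/2803

Derivation:
Let h_i = expected steps to first reach Q from state i.
Boundary: h_Q = 0.
First-step equations for the other states:
  h_P = 1 + 1/12*h_P + 5/12*h_Q + 1/3*h_R + 1/12*h_S + 1/12*h_T
  h_R = 1 + 5/12*h_P + 1/6*h_Q + 1/6*h_R + 1/12*h_S + 1/6*h_T
  h_S = 1 + 1/3*h_P + 1/4*h_Q + 1/12*h_R + 1/12*h_S + 1/4*h_T
  h_T = 1 + 1/12*h_P + 1/2*h_Q + 1/12*h_R + 1/4*h_S + 1/12*h_T

Substituting h_Q = 0 and rearranging gives the linear system (I - Q) h = 1:
  [11/12, -1/3, -1/12, -1/12] . (h_P, h_R, h_S, h_T) = 1
  [-5/12, 5/6, -1/12, -1/6] . (h_P, h_R, h_S, h_T) = 1
  [-1/3, -1/12, 11/12, -1/4] . (h_P, h_R, h_S, h_T) = 1
  [-1/12, -1/12, -1/4, 11/12] . (h_P, h_R, h_S, h_T) = 1

Solving yields:
  h_P = 8008/2803
  h_R = 9656/2803
  h_S = 8772/2803
  h_T = 7056/2803

Starting state is S, so the expected hitting time is h_S = 8772/2803.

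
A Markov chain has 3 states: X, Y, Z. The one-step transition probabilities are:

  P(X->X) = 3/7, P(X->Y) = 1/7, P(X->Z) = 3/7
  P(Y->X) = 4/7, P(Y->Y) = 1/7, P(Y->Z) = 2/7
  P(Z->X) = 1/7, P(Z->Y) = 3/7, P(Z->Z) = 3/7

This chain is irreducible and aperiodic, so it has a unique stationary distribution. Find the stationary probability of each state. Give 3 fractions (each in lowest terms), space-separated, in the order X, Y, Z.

Answer: 6/17 13/51 20/51

Derivation:
The stationary distribution satisfies pi = pi * P, i.e.:
  pi_X = 3/7*pi_X + 4/7*pi_Y + 1/7*pi_Z
  pi_Y = 1/7*pi_X + 1/7*pi_Y + 3/7*pi_Z
  pi_Z = 3/7*pi_X + 2/7*pi_Y + 3/7*pi_Z
with normalization: pi_X + pi_Y + pi_Z = 1.

Using the first 2 balance equations plus normalization, the linear system A*pi = b is:
  [-4/7, 4/7, 1/7] . pi = 0
  [1/7, -6/7, 3/7] . pi = 0
  [1, 1, 1] . pi = 1

Solving yields:
  pi_X = 6/17
  pi_Y = 13/51
  pi_Z = 20/51

Verification (pi * P):
  6/17*3/7 + 13/51*4/7 + 20/51*1/7 = 6/17 = pi_X  (ok)
  6/17*1/7 + 13/51*1/7 + 20/51*3/7 = 13/51 = pi_Y  (ok)
  6/17*3/7 + 13/51*2/7 + 20/51*3/7 = 20/51 = pi_Z  (ok)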